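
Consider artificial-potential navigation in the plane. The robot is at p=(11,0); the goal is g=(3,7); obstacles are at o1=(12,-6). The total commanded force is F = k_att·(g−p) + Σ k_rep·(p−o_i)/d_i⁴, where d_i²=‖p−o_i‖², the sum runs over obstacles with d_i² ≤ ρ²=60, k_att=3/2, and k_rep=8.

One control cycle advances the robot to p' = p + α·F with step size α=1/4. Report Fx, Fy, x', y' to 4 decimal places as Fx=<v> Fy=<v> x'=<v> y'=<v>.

Fx=-12.0058 Fy=10.5351 x'=7.9985 y'=2.6338

F_att = 3/2·(g−p) = 3/2·(-8,7) = (-12.0000,10.5000)
o1: d²=37 ≤ ρ²=60; F_rep = 8·(-1,6)/37² = (-0.0058,0.0351)
F = F_att + ΣF_rep = (-12.0058,10.5351)
p' = p + 1/4·F = (7.9985,2.6338)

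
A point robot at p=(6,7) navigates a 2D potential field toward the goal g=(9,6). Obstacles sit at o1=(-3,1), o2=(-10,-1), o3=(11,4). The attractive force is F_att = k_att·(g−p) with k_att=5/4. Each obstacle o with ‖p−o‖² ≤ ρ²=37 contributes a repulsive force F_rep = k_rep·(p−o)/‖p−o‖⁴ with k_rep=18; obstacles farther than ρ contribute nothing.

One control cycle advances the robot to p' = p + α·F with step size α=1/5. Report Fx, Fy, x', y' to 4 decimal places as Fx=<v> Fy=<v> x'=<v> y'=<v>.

F_att = 5/4·(g−p) = 5/4·(3,-1) = (3.7500,-1.2500)
o1: d²=117 > ρ²=37 → inactive
o2: d²=320 > ρ²=37 → inactive
o3: d²=34 ≤ ρ²=37; F_rep = 18·(-5,3)/34² = (-0.0779,0.0467)
F = F_att + ΣF_rep = (3.6721,-1.2033)
p' = p + 1/5·F = (6.7344,6.7593)

Fx=3.6721 Fy=-1.2033 x'=6.7344 y'=6.7593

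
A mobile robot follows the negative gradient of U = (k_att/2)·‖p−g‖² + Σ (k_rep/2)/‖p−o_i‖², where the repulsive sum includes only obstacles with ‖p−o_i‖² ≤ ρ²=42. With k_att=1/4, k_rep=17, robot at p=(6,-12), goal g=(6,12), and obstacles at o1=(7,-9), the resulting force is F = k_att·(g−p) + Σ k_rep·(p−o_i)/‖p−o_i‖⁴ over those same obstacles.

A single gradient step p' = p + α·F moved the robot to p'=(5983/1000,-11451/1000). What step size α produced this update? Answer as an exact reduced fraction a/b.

F_att = 1/4·(g−p) = 1/4·(0,24) = (0.0000,6.0000)
o1: d²=10 ≤ ρ²=42; F_rep = 17·(-1,-3)/10² = (-0.1700,-0.5100)
F = F_att + ΣF_rep = (-0.1700,5.4900)
Δp = p'−p = (-0.0170,0.5490); α = Δx/Fx = (-17/1000) / (-17/100) = 1/10
check: Δy/Fy = (549/1000) / (549/100) = 1/10 ✓

α = 1/10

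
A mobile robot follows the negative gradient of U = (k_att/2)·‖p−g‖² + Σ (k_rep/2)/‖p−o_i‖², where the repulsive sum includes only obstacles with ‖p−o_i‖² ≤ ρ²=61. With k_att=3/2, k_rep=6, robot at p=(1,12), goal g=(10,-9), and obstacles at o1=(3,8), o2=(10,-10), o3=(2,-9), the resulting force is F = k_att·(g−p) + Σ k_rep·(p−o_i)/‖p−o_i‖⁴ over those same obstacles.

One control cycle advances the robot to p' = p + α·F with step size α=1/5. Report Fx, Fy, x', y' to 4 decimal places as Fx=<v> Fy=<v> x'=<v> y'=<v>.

F_att = 3/2·(g−p) = 3/2·(9,-21) = (13.5000,-31.5000)
o1: d²=20 ≤ ρ²=61; F_rep = 6·(-2,4)/20² = (-0.0300,0.0600)
o2: d²=565 > ρ²=61 → inactive
o3: d²=442 > ρ²=61 → inactive
F = F_att + ΣF_rep = (13.4700,-31.4400)
p' = p + 1/5·F = (3.6940,5.7120)

Fx=13.4700 Fy=-31.4400 x'=3.6940 y'=5.7120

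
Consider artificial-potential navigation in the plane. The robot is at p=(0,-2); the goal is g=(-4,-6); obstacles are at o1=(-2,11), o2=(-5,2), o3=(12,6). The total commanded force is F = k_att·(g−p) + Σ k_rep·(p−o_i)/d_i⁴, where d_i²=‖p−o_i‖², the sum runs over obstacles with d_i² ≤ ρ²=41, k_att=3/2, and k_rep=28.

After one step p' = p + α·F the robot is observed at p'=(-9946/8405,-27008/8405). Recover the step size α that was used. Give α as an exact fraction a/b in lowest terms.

F_att = 3/2·(g−p) = 3/2·(-4,-4) = (-6.0000,-6.0000)
o1: d²=173 > ρ²=41 → inactive
o2: d²=41 ≤ ρ²=41; F_rep = 28·(5,-4)/41² = (0.0833,-0.0666)
o3: d²=208 > ρ²=41 → inactive
F = F_att + ΣF_rep = (-5.9167,-6.0666)
Δp = p'−p = (-1.1833,-1.2133); α = Δx/Fx = (-9946/8405) / (-9946/1681) = 1/5
check: Δy/Fy = (-10198/8405) / (-10198/1681) = 1/5 ✓

α = 1/5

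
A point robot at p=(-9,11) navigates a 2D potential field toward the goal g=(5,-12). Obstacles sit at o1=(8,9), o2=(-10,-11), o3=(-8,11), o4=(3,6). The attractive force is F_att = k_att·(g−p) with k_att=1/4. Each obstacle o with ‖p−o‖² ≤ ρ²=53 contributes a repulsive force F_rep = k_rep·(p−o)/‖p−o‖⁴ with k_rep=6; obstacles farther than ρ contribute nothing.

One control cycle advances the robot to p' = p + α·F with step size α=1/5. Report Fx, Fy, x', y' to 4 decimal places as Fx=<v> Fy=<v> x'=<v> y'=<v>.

F_att = 1/4·(g−p) = 1/4·(14,-23) = (3.5000,-5.7500)
o1: d²=293 > ρ²=53 → inactive
o2: d²=485 > ρ²=53 → inactive
o3: d²=1 ≤ ρ²=53; F_rep = 6·(-1,0)/1² = (-6.0000,0.0000)
o4: d²=169 > ρ²=53 → inactive
F = F_att + ΣF_rep = (-2.5000,-5.7500)
p' = p + 1/5·F = (-9.5000,9.8500)

Fx=-2.5000 Fy=-5.7500 x'=-9.5000 y'=9.8500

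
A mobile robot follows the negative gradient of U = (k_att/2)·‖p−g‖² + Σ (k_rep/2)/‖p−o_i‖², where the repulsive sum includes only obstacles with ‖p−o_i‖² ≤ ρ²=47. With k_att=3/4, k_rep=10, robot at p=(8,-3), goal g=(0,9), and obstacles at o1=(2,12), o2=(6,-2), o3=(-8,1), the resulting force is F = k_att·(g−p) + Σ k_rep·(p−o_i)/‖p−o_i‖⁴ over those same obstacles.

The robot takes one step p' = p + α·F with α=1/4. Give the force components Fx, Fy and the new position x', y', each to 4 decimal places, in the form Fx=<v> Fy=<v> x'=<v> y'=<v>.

F_att = 3/4·(g−p) = 3/4·(-8,12) = (-6.0000,9.0000)
o1: d²=261 > ρ²=47 → inactive
o2: d²=5 ≤ ρ²=47; F_rep = 10·(2,-1)/5² = (0.8000,-0.4000)
o3: d²=272 > ρ²=47 → inactive
F = F_att + ΣF_rep = (-5.2000,8.6000)
p' = p + 1/4·F = (6.7000,-0.8500)

Fx=-5.2000 Fy=8.6000 x'=6.7000 y'=-0.8500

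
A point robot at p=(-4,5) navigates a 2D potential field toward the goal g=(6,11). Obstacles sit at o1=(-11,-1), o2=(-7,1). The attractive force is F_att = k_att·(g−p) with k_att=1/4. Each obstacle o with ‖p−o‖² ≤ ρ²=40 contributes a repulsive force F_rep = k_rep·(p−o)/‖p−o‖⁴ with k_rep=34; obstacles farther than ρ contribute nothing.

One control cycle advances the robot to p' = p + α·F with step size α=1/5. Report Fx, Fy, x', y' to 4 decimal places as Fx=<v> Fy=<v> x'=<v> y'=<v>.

Fx=2.6632 Fy=1.7176 x'=-3.4674 y'=5.3435

F_att = 1/4·(g−p) = 1/4·(10,6) = (2.5000,1.5000)
o1: d²=85 > ρ²=40 → inactive
o2: d²=25 ≤ ρ²=40; F_rep = 34·(3,4)/25² = (0.1632,0.2176)
F = F_att + ΣF_rep = (2.6632,1.7176)
p' = p + 1/5·F = (-3.4674,5.3435)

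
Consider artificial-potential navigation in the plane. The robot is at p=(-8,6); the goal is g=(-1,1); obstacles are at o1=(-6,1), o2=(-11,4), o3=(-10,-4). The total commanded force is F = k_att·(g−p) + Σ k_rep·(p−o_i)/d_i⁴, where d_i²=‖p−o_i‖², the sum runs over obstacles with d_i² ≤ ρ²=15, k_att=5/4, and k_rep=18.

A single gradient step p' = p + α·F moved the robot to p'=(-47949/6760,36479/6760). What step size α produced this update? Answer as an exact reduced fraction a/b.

α = 1/10

F_att = 5/4·(g−p) = 5/4·(7,-5) = (8.7500,-6.2500)
o1: d²=29 > ρ²=15 → inactive
o2: d²=13 ≤ ρ²=15; F_rep = 18·(3,2)/13² = (0.3195,0.2130)
o3: d²=104 > ρ²=15 → inactive
F = F_att + ΣF_rep = (9.0695,-6.0370)
Δp = p'−p = (0.9070,-0.6037); α = Δx/Fx = (6131/6760) / (6131/676) = 1/10
check: Δy/Fy = (-4081/6760) / (-4081/676) = 1/10 ✓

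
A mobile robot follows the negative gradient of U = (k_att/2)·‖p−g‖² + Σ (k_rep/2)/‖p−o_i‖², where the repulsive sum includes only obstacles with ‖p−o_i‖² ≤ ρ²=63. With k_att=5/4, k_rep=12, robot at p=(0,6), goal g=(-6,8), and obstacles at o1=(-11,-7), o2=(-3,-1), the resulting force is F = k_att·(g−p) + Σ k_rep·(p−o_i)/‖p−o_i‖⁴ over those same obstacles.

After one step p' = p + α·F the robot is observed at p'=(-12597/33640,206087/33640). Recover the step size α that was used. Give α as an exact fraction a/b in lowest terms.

α = 1/20

F_att = 5/4·(g−p) = 5/4·(-6,2) = (-7.5000,2.5000)
o1: d²=290 > ρ²=63 → inactive
o2: d²=58 ≤ ρ²=63; F_rep = 12·(3,7)/58² = (0.0107,0.0250)
F = F_att + ΣF_rep = (-7.4893,2.5250)
Δp = p'−p = (-0.3745,0.1262); α = Δx/Fx = (-12597/33640) / (-12597/1682) = 1/20
check: Δy/Fy = (4247/33640) / (4247/1682) = 1/20 ✓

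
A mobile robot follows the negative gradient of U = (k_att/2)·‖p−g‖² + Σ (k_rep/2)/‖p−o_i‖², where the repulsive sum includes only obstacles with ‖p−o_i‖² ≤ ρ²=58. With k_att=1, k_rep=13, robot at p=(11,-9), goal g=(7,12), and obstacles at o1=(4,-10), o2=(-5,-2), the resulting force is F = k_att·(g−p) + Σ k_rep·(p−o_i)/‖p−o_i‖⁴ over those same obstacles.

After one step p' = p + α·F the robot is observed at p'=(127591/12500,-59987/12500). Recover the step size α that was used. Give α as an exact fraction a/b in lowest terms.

F_att = 1·(g−p) = 1·(-4,21) = (-4.0000,21.0000)
o1: d²=50 ≤ ρ²=58; F_rep = 13·(7,1)/50² = (0.0364,0.0052)
o2: d²=305 > ρ²=58 → inactive
F = F_att + ΣF_rep = (-3.9636,21.0052)
Δp = p'−p = (-0.7927,4.2010); α = Δx/Fx = (-9909/12500) / (-9909/2500) = 1/5
check: Δy/Fy = (52513/12500) / (52513/2500) = 1/5 ✓

α = 1/5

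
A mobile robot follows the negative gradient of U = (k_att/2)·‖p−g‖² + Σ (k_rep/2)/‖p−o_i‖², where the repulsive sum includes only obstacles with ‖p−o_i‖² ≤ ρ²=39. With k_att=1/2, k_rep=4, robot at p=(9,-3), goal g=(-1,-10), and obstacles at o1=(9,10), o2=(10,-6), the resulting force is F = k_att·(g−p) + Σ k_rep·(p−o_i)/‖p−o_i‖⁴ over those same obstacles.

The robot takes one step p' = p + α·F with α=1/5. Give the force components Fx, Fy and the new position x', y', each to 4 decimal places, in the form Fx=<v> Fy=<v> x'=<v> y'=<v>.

F_att = 1/2·(g−p) = 1/2·(-10,-7) = (-5.0000,-3.5000)
o1: d²=169 > ρ²=39 → inactive
o2: d²=10 ≤ ρ²=39; F_rep = 4·(-1,3)/10² = (-0.0400,0.1200)
F = F_att + ΣF_rep = (-5.0400,-3.3800)
p' = p + 1/5·F = (7.9920,-3.6760)

Fx=-5.0400 Fy=-3.3800 x'=7.9920 y'=-3.6760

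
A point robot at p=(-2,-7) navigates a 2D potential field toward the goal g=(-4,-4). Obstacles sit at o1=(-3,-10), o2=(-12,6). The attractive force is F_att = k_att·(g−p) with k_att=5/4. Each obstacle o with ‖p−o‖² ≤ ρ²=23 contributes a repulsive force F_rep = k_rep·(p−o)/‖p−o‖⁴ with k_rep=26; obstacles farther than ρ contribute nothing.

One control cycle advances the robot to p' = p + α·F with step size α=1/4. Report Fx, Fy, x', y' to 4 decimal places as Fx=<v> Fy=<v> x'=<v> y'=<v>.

Fx=-2.2400 Fy=4.5300 x'=-2.5600 y'=-5.8675

F_att = 5/4·(g−p) = 5/4·(-2,3) = (-2.5000,3.7500)
o1: d²=10 ≤ ρ²=23; F_rep = 26·(1,3)/10² = (0.2600,0.7800)
o2: d²=269 > ρ²=23 → inactive
F = F_att + ΣF_rep = (-2.2400,4.5300)
p' = p + 1/4·F = (-2.5600,-5.8675)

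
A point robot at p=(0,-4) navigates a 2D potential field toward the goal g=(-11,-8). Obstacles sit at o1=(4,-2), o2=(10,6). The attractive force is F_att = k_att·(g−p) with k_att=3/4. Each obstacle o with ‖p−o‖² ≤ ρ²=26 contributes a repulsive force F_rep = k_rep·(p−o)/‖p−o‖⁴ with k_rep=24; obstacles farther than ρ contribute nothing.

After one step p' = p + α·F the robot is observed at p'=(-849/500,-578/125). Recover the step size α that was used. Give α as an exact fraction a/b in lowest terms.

F_att = 3/4·(g−p) = 3/4·(-11,-4) = (-8.2500,-3.0000)
o1: d²=20 ≤ ρ²=26; F_rep = 24·(-4,-2)/20² = (-0.2400,-0.1200)
o2: d²=200 > ρ²=26 → inactive
F = F_att + ΣF_rep = (-8.4900,-3.1200)
Δp = p'−p = (-1.6980,-0.6240); α = Δx/Fx = (-849/500) / (-849/100) = 1/5
check: Δy/Fy = (-78/125) / (-78/25) = 1/5 ✓

α = 1/5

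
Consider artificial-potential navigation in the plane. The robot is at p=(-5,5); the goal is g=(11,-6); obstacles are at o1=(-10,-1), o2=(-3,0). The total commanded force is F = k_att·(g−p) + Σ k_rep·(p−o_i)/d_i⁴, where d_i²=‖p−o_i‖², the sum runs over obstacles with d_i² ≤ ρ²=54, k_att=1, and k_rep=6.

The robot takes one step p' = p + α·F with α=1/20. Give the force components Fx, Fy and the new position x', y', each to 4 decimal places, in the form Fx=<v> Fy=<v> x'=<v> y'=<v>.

Fx=15.9857 Fy=-10.9643 x'=-4.2007 y'=4.4518

F_att = 1·(g−p) = 1·(16,-11) = (16.0000,-11.0000)
o1: d²=61 > ρ²=54 → inactive
o2: d²=29 ≤ ρ²=54; F_rep = 6·(-2,5)/29² = (-0.0143,0.0357)
F = F_att + ΣF_rep = (15.9857,-10.9643)
p' = p + 1/20·F = (-4.2007,4.4518)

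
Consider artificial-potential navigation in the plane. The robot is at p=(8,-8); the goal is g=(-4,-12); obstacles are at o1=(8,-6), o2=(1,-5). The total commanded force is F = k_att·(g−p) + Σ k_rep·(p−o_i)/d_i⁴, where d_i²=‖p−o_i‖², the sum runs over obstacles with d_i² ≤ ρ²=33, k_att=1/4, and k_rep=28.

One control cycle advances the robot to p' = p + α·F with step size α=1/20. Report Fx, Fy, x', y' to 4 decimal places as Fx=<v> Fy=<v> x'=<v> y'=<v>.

Fx=-3.0000 Fy=-4.5000 x'=7.8500 y'=-8.2250

F_att = 1/4·(g−p) = 1/4·(-12,-4) = (-3.0000,-1.0000)
o1: d²=4 ≤ ρ²=33; F_rep = 28·(0,-2)/4² = (0.0000,-3.5000)
o2: d²=58 > ρ²=33 → inactive
F = F_att + ΣF_rep = (-3.0000,-4.5000)
p' = p + 1/20·F = (7.8500,-8.2250)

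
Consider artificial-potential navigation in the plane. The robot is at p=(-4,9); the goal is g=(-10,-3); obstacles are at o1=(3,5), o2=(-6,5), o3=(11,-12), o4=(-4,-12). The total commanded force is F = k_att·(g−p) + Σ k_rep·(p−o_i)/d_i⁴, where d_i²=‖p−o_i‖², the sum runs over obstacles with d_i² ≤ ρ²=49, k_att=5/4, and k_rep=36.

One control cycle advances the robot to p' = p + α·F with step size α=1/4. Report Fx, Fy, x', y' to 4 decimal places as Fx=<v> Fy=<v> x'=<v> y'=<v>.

F_att = 5/4·(g−p) = 5/4·(-6,-12) = (-7.5000,-15.0000)
o1: d²=65 > ρ²=49 → inactive
o2: d²=20 ≤ ρ²=49; F_rep = 36·(2,4)/20² = (0.1800,0.3600)
o3: d²=666 > ρ²=49 → inactive
o4: d²=441 > ρ²=49 → inactive
F = F_att + ΣF_rep = (-7.3200,-14.6400)
p' = p + 1/4·F = (-5.8300,5.3400)

Fx=-7.3200 Fy=-14.6400 x'=-5.8300 y'=5.3400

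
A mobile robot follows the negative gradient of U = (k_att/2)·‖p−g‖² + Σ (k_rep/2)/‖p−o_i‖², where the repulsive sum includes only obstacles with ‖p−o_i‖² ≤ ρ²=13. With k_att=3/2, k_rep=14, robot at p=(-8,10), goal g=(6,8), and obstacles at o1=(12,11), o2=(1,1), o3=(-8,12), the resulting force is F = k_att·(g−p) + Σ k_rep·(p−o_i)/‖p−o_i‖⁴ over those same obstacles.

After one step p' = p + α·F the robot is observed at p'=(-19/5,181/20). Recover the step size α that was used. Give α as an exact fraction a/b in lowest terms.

F_att = 3/2·(g−p) = 3/2·(14,-2) = (21.0000,-3.0000)
o1: d²=401 > ρ²=13 → inactive
o2: d²=162 > ρ²=13 → inactive
o3: d²=4 ≤ ρ²=13; F_rep = 14·(0,-2)/4² = (0.0000,-1.7500)
F = F_att + ΣF_rep = (21.0000,-4.7500)
Δp = p'−p = (4.2000,-0.9500); α = Δx/Fx = (21/5) / (21) = 1/5
check: Δy/Fy = (-19/20) / (-19/4) = 1/5 ✓

α = 1/5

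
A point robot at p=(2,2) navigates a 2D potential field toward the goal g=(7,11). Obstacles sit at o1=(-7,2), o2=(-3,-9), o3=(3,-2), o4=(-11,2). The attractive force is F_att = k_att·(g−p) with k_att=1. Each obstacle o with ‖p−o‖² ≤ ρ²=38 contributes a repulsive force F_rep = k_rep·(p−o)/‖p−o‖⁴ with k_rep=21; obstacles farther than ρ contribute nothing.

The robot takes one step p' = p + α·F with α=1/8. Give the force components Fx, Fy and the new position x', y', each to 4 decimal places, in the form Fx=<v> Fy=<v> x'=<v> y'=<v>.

Fx=4.9273 Fy=9.2907 x'=2.6159 y'=3.1613

F_att = 1·(g−p) = 1·(5,9) = (5.0000,9.0000)
o1: d²=81 > ρ²=38 → inactive
o2: d²=146 > ρ²=38 → inactive
o3: d²=17 ≤ ρ²=38; F_rep = 21·(-1,4)/17² = (-0.0727,0.2907)
o4: d²=169 > ρ²=38 → inactive
F = F_att + ΣF_rep = (4.9273,9.2907)
p' = p + 1/8·F = (2.6159,3.1613)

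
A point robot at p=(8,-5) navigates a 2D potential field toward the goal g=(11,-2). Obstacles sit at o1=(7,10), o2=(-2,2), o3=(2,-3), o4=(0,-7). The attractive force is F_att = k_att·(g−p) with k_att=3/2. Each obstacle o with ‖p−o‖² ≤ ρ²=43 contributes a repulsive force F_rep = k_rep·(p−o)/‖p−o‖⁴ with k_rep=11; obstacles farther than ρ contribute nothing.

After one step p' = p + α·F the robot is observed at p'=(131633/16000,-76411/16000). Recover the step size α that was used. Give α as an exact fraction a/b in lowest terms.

α = 1/20

F_att = 3/2·(g−p) = 3/2·(3,3) = (4.5000,4.5000)
o1: d²=226 > ρ²=43 → inactive
o2: d²=149 > ρ²=43 → inactive
o3: d²=40 ≤ ρ²=43; F_rep = 11·(6,-2)/40² = (0.0413,-0.0138)
o4: d²=68 > ρ²=43 → inactive
F = F_att + ΣF_rep = (4.5412,4.4863)
Δp = p'−p = (0.2271,0.2243); α = Δx/Fx = (3633/16000) / (3633/800) = 1/20
check: Δy/Fy = (3589/16000) / (3589/800) = 1/20 ✓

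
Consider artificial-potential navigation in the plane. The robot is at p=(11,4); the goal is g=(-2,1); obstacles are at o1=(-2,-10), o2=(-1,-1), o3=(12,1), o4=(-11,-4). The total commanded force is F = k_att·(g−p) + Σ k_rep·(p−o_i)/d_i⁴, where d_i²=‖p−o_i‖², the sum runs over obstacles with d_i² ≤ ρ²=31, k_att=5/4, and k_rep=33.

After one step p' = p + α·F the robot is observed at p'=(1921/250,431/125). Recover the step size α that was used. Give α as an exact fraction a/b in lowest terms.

α = 1/5

F_att = 5/4·(g−p) = 5/4·(-13,-3) = (-16.2500,-3.7500)
o1: d²=365 > ρ²=31 → inactive
o2: d²=169 > ρ²=31 → inactive
o3: d²=10 ≤ ρ²=31; F_rep = 33·(-1,3)/10² = (-0.3300,0.9900)
o4: d²=548 > ρ²=31 → inactive
F = F_att + ΣF_rep = (-16.5800,-2.7600)
Δp = p'−p = (-3.3160,-0.5520); α = Δx/Fx = (-829/250) / (-829/50) = 1/5
check: Δy/Fy = (-69/125) / (-69/25) = 1/5 ✓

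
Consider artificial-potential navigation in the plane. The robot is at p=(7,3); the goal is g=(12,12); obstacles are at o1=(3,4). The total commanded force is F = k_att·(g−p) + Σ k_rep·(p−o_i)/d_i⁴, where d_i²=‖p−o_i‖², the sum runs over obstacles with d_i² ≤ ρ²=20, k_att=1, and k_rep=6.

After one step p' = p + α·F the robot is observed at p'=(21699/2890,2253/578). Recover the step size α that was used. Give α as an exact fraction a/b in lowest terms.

α = 1/10

F_att = 1·(g−p) = 1·(5,9) = (5.0000,9.0000)
o1: d²=17 ≤ ρ²=20; F_rep = 6·(4,-1)/17² = (0.0830,-0.0208)
F = F_att + ΣF_rep = (5.0830,8.9792)
Δp = p'−p = (0.5083,0.8979); α = Δx/Fx = (1469/2890) / (1469/289) = 1/10
check: Δy/Fy = (519/578) / (2595/289) = 1/10 ✓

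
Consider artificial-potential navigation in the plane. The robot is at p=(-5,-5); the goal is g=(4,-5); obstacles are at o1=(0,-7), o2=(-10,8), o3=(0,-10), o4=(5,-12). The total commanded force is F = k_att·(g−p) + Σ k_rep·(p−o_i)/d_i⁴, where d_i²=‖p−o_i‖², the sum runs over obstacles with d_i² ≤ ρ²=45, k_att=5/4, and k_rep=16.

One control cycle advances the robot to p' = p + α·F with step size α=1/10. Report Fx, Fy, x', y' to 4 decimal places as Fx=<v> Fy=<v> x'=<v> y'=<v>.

Fx=11.1549 Fy=0.0380 x'=-3.8845 y'=-4.9962

F_att = 5/4·(g−p) = 5/4·(9,0) = (11.2500,0.0000)
o1: d²=29 ≤ ρ²=45; F_rep = 16·(-5,2)/29² = (-0.0951,0.0380)
o2: d²=194 > ρ²=45 → inactive
o3: d²=50 > ρ²=45 → inactive
o4: d²=149 > ρ²=45 → inactive
F = F_att + ΣF_rep = (11.1549,0.0380)
p' = p + 1/10·F = (-3.8845,-4.9962)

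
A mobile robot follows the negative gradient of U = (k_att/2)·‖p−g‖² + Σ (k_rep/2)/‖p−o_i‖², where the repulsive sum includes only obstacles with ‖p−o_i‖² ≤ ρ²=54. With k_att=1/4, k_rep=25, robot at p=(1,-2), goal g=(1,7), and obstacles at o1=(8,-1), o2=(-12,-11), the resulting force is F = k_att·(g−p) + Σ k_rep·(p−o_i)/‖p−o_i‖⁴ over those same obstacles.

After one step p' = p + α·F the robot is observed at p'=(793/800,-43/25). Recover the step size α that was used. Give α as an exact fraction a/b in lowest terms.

α = 1/8

F_att = 1/4·(g−p) = 1/4·(0,9) = (0.0000,2.2500)
o1: d²=50 ≤ ρ²=54; F_rep = 25·(-7,-1)/50² = (-0.0700,-0.0100)
o2: d²=250 > ρ²=54 → inactive
F = F_att + ΣF_rep = (-0.0700,2.2400)
Δp = p'−p = (-0.0088,0.2800); α = Δx/Fx = (-7/800) / (-7/100) = 1/8
check: Δy/Fy = (7/25) / (56/25) = 1/8 ✓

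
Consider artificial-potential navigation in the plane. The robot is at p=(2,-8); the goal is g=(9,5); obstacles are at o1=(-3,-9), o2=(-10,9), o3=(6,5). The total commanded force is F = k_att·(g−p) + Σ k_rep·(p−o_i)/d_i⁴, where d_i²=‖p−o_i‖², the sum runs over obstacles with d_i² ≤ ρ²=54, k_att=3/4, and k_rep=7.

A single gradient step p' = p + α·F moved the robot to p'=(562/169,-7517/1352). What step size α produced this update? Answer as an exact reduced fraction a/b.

F_att = 3/4·(g−p) = 3/4·(7,13) = (5.2500,9.7500)
o1: d²=26 ≤ ρ²=54; F_rep = 7·(5,1)/26² = (0.0518,0.0104)
o2: d²=433 > ρ²=54 → inactive
o3: d²=185 > ρ²=54 → inactive
F = F_att + ΣF_rep = (5.3018,9.7604)
Δp = p'−p = (1.3254,2.4401); α = Δx/Fx = (224/169) / (896/169) = 1/4
check: Δy/Fy = (3299/1352) / (3299/338) = 1/4 ✓

α = 1/4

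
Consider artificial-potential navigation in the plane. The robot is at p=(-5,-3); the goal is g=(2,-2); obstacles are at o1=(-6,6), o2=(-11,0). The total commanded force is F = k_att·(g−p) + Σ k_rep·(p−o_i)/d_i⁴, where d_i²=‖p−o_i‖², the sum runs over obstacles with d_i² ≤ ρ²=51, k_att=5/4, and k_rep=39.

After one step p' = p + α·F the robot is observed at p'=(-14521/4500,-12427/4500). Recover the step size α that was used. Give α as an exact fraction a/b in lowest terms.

F_att = 5/4·(g−p) = 5/4·(7,1) = (8.7500,1.2500)
o1: d²=82 > ρ²=51 → inactive
o2: d²=45 ≤ ρ²=51; F_rep = 39·(6,-3)/45² = (0.1156,-0.0578)
F = F_att + ΣF_rep = (8.8656,1.1922)
Δp = p'−p = (1.7731,0.2384); α = Δx/Fx = (7979/4500) / (7979/900) = 1/5
check: Δy/Fy = (1073/4500) / (1073/900) = 1/5 ✓

α = 1/5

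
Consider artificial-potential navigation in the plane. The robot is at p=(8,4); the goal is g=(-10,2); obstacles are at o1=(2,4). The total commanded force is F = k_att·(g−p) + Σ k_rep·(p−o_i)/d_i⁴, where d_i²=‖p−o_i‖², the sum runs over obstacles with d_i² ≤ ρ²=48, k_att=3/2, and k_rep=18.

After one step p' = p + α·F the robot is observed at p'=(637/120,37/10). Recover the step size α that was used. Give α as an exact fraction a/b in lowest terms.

α = 1/10

F_att = 3/2·(g−p) = 3/2·(-18,-2) = (-27.0000,-3.0000)
o1: d²=36 ≤ ρ²=48; F_rep = 18·(6,0)/36² = (0.0833,0.0000)
F = F_att + ΣF_rep = (-26.9167,-3.0000)
Δp = p'−p = (-2.6917,-0.3000); α = Δx/Fx = (-323/120) / (-323/12) = 1/10
check: Δy/Fy = (-3/10) / (-3) = 1/10 ✓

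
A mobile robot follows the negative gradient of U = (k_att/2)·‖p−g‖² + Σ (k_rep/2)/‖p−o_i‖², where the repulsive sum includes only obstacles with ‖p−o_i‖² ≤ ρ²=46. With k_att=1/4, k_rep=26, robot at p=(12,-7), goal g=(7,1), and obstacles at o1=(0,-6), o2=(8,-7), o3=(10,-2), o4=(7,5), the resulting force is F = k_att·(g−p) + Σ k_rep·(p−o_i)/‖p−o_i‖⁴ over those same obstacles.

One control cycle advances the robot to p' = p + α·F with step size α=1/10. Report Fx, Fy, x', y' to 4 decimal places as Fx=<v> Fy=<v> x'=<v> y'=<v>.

Fx=-0.7819 Fy=1.8454 x'=11.9218 y'=-6.8155

F_att = 1/4·(g−p) = 1/4·(-5,8) = (-1.2500,2.0000)
o1: d²=145 > ρ²=46 → inactive
o2: d²=16 ≤ ρ²=46; F_rep = 26·(4,0)/16² = (0.4062,0.0000)
o3: d²=29 ≤ ρ²=46; F_rep = 26·(2,-5)/29² = (0.0618,-0.1546)
o4: d²=169 > ρ²=46 → inactive
F = F_att + ΣF_rep = (-0.7819,1.8454)
p' = p + 1/10·F = (11.9218,-6.8155)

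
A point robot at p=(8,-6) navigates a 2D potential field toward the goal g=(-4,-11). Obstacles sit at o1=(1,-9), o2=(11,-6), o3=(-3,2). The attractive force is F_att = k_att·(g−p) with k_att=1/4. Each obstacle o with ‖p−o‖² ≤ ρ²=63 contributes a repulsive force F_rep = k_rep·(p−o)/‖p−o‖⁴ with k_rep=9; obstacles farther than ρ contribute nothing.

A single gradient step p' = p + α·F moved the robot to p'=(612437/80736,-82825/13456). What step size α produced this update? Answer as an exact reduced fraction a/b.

α = 1/8

F_att = 1/4·(g−p) = 1/4·(-12,-5) = (-3.0000,-1.2500)
o1: d²=58 ≤ ρ²=63; F_rep = 9·(7,3)/58² = (0.0187,0.0080)
o2: d²=9 ≤ ρ²=63; F_rep = 9·(-3,0)/9² = (-0.3333,0.0000)
o3: d²=185 > ρ²=63 → inactive
F = F_att + ΣF_rep = (-3.3146,-1.2420)
Δp = p'−p = (-0.4143,-0.1552); α = Δx/Fx = (-33451/80736) / (-33451/10092) = 1/8
check: Δy/Fy = (-2089/13456) / (-2089/1682) = 1/8 ✓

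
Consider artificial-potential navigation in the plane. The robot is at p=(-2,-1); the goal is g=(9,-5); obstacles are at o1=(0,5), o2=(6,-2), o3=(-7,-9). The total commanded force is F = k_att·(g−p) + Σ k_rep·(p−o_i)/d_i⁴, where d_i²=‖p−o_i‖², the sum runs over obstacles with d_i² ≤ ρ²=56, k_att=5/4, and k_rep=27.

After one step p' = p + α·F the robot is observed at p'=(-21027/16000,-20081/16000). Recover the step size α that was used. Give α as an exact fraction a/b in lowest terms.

α = 1/20

F_att = 5/4·(g−p) = 5/4·(11,-4) = (13.7500,-5.0000)
o1: d²=40 ≤ ρ²=56; F_rep = 27·(-2,-6)/40² = (-0.0338,-0.1013)
o2: d²=65 > ρ²=56 → inactive
o3: d²=89 > ρ²=56 → inactive
F = F_att + ΣF_rep = (13.7163,-5.1013)
Δp = p'−p = (0.6858,-0.2551); α = Δx/Fx = (10973/16000) / (10973/800) = 1/20
check: Δy/Fy = (-4081/16000) / (-4081/800) = 1/20 ✓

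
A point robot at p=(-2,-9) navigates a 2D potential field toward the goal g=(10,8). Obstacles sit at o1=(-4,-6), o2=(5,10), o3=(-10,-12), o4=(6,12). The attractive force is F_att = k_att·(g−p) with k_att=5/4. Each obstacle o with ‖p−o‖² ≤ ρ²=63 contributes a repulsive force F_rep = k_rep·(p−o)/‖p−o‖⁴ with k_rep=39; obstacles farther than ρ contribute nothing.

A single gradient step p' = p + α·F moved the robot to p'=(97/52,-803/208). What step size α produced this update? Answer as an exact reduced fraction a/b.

α = 1/4

F_att = 5/4·(g−p) = 5/4·(12,17) = (15.0000,21.2500)
o1: d²=13 ≤ ρ²=63; F_rep = 39·(2,-3)/13² = (0.4615,-0.6923)
o2: d²=410 > ρ²=63 → inactive
o3: d²=73 > ρ²=63 → inactive
o4: d²=505 > ρ²=63 → inactive
F = F_att + ΣF_rep = (15.4615,20.5577)
Δp = p'−p = (3.8654,5.1394); α = Δx/Fx = (201/52) / (201/13) = 1/4
check: Δy/Fy = (1069/208) / (1069/52) = 1/4 ✓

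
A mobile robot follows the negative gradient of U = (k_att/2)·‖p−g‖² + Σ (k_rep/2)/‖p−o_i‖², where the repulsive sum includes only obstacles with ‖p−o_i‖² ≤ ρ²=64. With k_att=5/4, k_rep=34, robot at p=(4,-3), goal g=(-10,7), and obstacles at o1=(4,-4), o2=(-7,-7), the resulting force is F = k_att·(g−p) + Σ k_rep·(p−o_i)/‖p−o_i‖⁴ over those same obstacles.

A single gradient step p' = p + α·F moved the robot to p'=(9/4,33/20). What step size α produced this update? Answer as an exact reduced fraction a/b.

α = 1/10

F_att = 5/4·(g−p) = 5/4·(-14,10) = (-17.5000,12.5000)
o1: d²=1 ≤ ρ²=64; F_rep = 34·(0,1)/1² = (0.0000,34.0000)
o2: d²=137 > ρ²=64 → inactive
F = F_att + ΣF_rep = (-17.5000,46.5000)
Δp = p'−p = (-1.7500,4.6500); α = Δx/Fx = (-7/4) / (-35/2) = 1/10
check: Δy/Fy = (93/20) / (93/2) = 1/10 ✓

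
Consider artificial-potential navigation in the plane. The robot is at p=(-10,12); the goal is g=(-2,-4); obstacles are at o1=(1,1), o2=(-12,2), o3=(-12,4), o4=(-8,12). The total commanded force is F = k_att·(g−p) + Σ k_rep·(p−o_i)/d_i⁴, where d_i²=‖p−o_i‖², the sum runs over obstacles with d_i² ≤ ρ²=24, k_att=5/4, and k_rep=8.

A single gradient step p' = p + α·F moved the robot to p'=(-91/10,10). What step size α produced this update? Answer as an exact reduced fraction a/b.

α = 1/10

F_att = 5/4·(g−p) = 5/4·(8,-16) = (10.0000,-20.0000)
o1: d²=242 > ρ²=24 → inactive
o2: d²=104 > ρ²=24 → inactive
o3: d²=68 > ρ²=24 → inactive
o4: d²=4 ≤ ρ²=24; F_rep = 8·(-2,0)/4² = (-1.0000,0.0000)
F = F_att + ΣF_rep = (9.0000,-20.0000)
Δp = p'−p = (0.9000,-2.0000); α = Δx/Fx = (9/10) / (9) = 1/10
check: Δy/Fy = (-2) / (-20) = 1/10 ✓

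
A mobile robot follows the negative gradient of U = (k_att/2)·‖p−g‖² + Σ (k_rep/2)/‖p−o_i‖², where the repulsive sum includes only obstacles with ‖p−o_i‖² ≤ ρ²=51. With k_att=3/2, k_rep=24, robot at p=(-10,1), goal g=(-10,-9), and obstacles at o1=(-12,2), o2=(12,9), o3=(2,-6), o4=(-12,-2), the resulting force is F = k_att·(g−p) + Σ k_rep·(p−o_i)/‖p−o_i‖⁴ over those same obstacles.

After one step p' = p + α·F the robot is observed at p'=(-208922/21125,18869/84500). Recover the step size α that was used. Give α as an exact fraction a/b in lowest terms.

F_att = 3/2·(g−p) = 3/2·(0,-10) = (0.0000,-15.0000)
o1: d²=5 ≤ ρ²=51; F_rep = 24·(2,-1)/5² = (1.9200,-0.9600)
o2: d²=548 > ρ²=51 → inactive
o3: d²=193 > ρ²=51 → inactive
o4: d²=13 ≤ ρ²=51; F_rep = 24·(2,3)/13² = (0.2840,0.4260)
F = F_att + ΣF_rep = (2.2040,-15.5340)
Δp = p'−p = (0.1102,-0.7767); α = Δx/Fx = (2328/21125) / (9312/4225) = 1/20
check: Δy/Fy = (-65631/84500) / (-65631/4225) = 1/20 ✓

α = 1/20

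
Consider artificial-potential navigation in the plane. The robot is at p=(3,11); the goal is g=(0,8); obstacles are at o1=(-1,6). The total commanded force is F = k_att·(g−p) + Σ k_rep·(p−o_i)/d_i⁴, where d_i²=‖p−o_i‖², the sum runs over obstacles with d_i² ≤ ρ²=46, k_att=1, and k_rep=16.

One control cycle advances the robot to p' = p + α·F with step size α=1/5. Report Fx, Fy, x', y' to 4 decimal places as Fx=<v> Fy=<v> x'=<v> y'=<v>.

F_att = 1·(g−p) = 1·(-3,-3) = (-3.0000,-3.0000)
o1: d²=41 ≤ ρ²=46; F_rep = 16·(4,5)/41² = (0.0381,0.0476)
F = F_att + ΣF_rep = (-2.9619,-2.9524)
p' = p + 1/5·F = (2.4076,10.4095)

Fx=-2.9619 Fy=-2.9524 x'=2.4076 y'=10.4095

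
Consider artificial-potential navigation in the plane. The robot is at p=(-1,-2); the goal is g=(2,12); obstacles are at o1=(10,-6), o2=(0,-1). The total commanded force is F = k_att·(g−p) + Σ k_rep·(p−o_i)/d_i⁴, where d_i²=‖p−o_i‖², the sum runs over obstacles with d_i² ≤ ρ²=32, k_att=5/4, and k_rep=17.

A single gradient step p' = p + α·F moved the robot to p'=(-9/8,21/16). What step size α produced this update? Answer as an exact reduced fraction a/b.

F_att = 5/4·(g−p) = 5/4·(3,14) = (3.7500,17.5000)
o1: d²=137 > ρ²=32 → inactive
o2: d²=2 ≤ ρ²=32; F_rep = 17·(-1,-1)/2² = (-4.2500,-4.2500)
F = F_att + ΣF_rep = (-0.5000,13.2500)
Δp = p'−p = (-0.1250,3.3125); α = Δx/Fx = (-1/8) / (-1/2) = 1/4
check: Δy/Fy = (53/16) / (53/4) = 1/4 ✓

α = 1/4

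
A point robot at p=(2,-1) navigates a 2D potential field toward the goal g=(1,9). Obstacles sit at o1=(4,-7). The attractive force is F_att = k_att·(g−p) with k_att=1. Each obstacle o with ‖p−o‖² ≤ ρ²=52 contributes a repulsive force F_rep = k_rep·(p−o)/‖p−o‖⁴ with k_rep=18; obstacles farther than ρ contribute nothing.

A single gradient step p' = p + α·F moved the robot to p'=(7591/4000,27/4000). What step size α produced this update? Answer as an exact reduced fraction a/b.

F_att = 1·(g−p) = 1·(-1,10) = (-1.0000,10.0000)
o1: d²=40 ≤ ρ²=52; F_rep = 18·(-2,6)/40² = (-0.0225,0.0675)
F = F_att + ΣF_rep = (-1.0225,10.0675)
Δp = p'−p = (-0.1022,1.0068); α = Δx/Fx = (-409/4000) / (-409/400) = 1/10
check: Δy/Fy = (4027/4000) / (4027/400) = 1/10 ✓

α = 1/10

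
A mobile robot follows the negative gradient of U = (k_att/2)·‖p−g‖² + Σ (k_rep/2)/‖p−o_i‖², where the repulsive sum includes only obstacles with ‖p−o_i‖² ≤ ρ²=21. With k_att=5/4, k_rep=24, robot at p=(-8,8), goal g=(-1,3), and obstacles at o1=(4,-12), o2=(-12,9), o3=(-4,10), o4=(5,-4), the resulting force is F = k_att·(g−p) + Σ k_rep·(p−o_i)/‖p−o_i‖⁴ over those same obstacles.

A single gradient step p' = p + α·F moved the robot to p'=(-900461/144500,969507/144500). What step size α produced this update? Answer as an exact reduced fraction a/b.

α = 1/5

F_att = 5/4·(g−p) = 5/4·(7,-5) = (8.7500,-6.2500)
o1: d²=544 > ρ²=21 → inactive
o2: d²=17 ≤ ρ²=21; F_rep = 24·(4,-1)/17² = (0.3322,-0.0830)
o3: d²=20 ≤ ρ²=21; F_rep = 24·(-4,-2)/20² = (-0.2400,-0.1200)
o4: d²=313 > ρ²=21 → inactive
F = F_att + ΣF_rep = (8.8422,-6.4530)
Δp = p'−p = (1.7684,-1.2906); α = Δx/Fx = (255539/144500) / (255539/28900) = 1/5
check: Δy/Fy = (-186493/144500) / (-186493/28900) = 1/5 ✓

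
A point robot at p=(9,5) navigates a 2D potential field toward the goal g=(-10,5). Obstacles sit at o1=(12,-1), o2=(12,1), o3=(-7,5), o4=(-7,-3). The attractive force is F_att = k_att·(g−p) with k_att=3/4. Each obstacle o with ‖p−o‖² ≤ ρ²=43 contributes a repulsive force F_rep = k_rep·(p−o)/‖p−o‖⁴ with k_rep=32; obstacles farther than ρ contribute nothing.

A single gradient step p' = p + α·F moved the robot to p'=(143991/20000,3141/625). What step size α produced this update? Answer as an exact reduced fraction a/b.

F_att = 3/4·(g−p) = 3/4·(-19,0) = (-14.2500,0.0000)
o1: d²=45 > ρ²=43 → inactive
o2: d²=25 ≤ ρ²=43; F_rep = 32·(-3,4)/25² = (-0.1536,0.2048)
o3: d²=256 > ρ²=43 → inactive
o4: d²=320 > ρ²=43 → inactive
F = F_att + ΣF_rep = (-14.4036,0.2048)
Δp = p'−p = (-1.8005,0.0256); α = Δx/Fx = (-36009/20000) / (-36009/2500) = 1/8
check: Δy/Fy = (16/625) / (128/625) = 1/8 ✓

α = 1/8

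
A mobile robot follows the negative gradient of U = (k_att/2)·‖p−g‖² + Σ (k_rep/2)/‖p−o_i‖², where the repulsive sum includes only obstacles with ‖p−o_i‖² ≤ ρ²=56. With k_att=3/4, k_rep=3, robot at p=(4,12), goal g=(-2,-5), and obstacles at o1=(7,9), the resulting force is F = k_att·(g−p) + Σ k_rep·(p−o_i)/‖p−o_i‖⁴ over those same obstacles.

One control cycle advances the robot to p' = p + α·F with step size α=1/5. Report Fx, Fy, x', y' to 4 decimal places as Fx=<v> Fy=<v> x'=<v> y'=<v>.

F_att = 3/4·(g−p) = 3/4·(-6,-17) = (-4.5000,-12.7500)
o1: d²=18 ≤ ρ²=56; F_rep = 3·(-3,3)/18² = (-0.0278,0.0278)
F = F_att + ΣF_rep = (-4.5278,-12.7222)
p' = p + 1/5·F = (3.0944,9.4556)

Fx=-4.5278 Fy=-12.7222 x'=3.0944 y'=9.4556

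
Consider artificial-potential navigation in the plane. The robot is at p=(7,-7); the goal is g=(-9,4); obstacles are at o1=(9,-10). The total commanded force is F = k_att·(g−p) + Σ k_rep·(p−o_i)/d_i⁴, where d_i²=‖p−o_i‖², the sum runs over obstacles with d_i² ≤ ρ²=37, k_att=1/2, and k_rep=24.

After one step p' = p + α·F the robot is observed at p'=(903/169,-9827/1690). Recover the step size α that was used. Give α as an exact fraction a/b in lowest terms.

F_att = 1/2·(g−p) = 1/2·(-16,11) = (-8.0000,5.5000)
o1: d²=13 ≤ ρ²=37; F_rep = 24·(-2,3)/13² = (-0.2840,0.4260)
F = F_att + ΣF_rep = (-8.2840,5.9260)
Δp = p'−p = (-1.6568,1.1852); α = Δx/Fx = (-280/169) / (-1400/169) = 1/5
check: Δy/Fy = (2003/1690) / (2003/338) = 1/5 ✓

α = 1/5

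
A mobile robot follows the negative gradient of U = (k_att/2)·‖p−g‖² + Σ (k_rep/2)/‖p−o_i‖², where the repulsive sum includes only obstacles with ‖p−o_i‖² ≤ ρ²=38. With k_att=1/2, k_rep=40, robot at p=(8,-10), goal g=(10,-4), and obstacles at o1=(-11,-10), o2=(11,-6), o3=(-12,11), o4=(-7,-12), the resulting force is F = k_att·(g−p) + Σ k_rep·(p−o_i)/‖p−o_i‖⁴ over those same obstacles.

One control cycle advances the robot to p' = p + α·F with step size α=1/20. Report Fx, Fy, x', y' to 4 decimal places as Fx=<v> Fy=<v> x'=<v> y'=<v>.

Fx=0.8080 Fy=2.7440 x'=8.0404 y'=-9.8628

F_att = 1/2·(g−p) = 1/2·(2,6) = (1.0000,3.0000)
o1: d²=361 > ρ²=38 → inactive
o2: d²=25 ≤ ρ²=38; F_rep = 40·(-3,-4)/25² = (-0.1920,-0.2560)
o3: d²=841 > ρ²=38 → inactive
o4: d²=229 > ρ²=38 → inactive
F = F_att + ΣF_rep = (0.8080,2.7440)
p' = p + 1/20·F = (8.0404,-9.8628)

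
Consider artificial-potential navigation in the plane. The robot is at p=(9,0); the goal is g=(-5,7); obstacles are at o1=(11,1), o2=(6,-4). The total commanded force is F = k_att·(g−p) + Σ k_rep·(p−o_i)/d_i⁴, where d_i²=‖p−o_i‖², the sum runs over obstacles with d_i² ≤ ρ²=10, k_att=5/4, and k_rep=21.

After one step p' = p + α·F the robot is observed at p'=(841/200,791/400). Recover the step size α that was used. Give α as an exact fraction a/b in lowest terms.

α = 1/4

F_att = 5/4·(g−p) = 5/4·(-14,7) = (-17.5000,8.7500)
o1: d²=5 ≤ ρ²=10; F_rep = 21·(-2,-1)/5² = (-1.6800,-0.8400)
o2: d²=25 > ρ²=10 → inactive
F = F_att + ΣF_rep = (-19.1800,7.9100)
Δp = p'−p = (-4.7950,1.9775); α = Δx/Fx = (-959/200) / (-959/50) = 1/4
check: Δy/Fy = (791/400) / (791/100) = 1/4 ✓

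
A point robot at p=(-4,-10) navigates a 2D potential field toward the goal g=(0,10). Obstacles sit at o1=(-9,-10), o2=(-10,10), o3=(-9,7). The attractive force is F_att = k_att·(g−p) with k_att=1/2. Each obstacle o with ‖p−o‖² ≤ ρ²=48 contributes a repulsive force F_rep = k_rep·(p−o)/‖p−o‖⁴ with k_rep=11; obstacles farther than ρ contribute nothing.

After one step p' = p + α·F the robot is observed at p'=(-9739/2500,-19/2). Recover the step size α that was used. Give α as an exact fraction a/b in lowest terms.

F_att = 1/2·(g−p) = 1/2·(4,20) = (2.0000,10.0000)
o1: d²=25 ≤ ρ²=48; F_rep = 11·(5,0)/25² = (0.0880,0.0000)
o2: d²=436 > ρ²=48 → inactive
o3: d²=314 > ρ²=48 → inactive
F = F_att + ΣF_rep = (2.0880,10.0000)
Δp = p'−p = (0.1044,0.5000); α = Δx/Fx = (261/2500) / (261/125) = 1/20
check: Δy/Fy = (1/2) / (10) = 1/20 ✓

α = 1/20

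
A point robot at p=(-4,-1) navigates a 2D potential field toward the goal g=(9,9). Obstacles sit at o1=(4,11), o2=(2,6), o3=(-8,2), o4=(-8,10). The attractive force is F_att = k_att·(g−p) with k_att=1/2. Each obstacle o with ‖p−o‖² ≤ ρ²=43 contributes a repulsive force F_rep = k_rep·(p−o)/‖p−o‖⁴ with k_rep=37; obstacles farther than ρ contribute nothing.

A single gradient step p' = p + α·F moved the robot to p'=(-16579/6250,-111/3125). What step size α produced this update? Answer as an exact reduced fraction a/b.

F_att = 1/2·(g−p) = 1/2·(13,10) = (6.5000,5.0000)
o1: d²=208 > ρ²=43 → inactive
o2: d²=85 > ρ²=43 → inactive
o3: d²=25 ≤ ρ²=43; F_rep = 37·(4,-3)/25² = (0.2368,-0.1776)
o4: d²=137 > ρ²=43 → inactive
F = F_att + ΣF_rep = (6.7368,4.8224)
Δp = p'−p = (1.3474,0.9645); α = Δx/Fx = (8421/6250) / (8421/1250) = 1/5
check: Δy/Fy = (3014/3125) / (3014/625) = 1/5 ✓

α = 1/5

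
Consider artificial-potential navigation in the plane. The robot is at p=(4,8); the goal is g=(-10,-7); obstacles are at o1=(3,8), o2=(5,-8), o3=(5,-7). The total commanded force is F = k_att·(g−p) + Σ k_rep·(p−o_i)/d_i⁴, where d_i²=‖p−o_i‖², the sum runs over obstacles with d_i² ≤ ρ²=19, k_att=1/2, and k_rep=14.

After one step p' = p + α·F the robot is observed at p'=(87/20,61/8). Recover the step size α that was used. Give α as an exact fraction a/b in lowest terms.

F_att = 1/2·(g−p) = 1/2·(-14,-15) = (-7.0000,-7.5000)
o1: d²=1 ≤ ρ²=19; F_rep = 14·(1,0)/1² = (14.0000,0.0000)
o2: d²=257 > ρ²=19 → inactive
o3: d²=226 > ρ²=19 → inactive
F = F_att + ΣF_rep = (7.0000,-7.5000)
Δp = p'−p = (0.3500,-0.3750); α = Δx/Fx = (7/20) / (7) = 1/20
check: Δy/Fy = (-3/8) / (-15/2) = 1/20 ✓

α = 1/20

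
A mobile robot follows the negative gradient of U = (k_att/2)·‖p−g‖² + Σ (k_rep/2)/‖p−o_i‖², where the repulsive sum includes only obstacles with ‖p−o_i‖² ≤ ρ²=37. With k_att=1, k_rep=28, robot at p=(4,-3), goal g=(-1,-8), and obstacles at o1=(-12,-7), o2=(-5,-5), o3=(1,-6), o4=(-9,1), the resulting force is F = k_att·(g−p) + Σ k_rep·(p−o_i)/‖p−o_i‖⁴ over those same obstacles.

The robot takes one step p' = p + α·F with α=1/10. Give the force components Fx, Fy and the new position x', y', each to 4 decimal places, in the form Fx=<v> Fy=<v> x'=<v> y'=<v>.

F_att = 1·(g−p) = 1·(-5,-5) = (-5.0000,-5.0000)
o1: d²=272 > ρ²=37 → inactive
o2: d²=85 > ρ²=37 → inactive
o3: d²=18 ≤ ρ²=37; F_rep = 28·(3,3)/18² = (0.2593,0.2593)
o4: d²=185 > ρ²=37 → inactive
F = F_att + ΣF_rep = (-4.7407,-4.7407)
p' = p + 1/10·F = (3.5259,-3.4741)

Fx=-4.7407 Fy=-4.7407 x'=3.5259 y'=-3.4741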